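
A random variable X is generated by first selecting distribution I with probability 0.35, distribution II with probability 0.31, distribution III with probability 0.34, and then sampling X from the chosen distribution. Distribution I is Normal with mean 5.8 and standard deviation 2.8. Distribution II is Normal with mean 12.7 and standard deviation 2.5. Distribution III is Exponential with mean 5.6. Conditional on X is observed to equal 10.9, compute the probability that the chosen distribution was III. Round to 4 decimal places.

0.1539

Likelihoods f(10.9 | ·): I: 0.0271234; II: 0.123141; III: 0.025497.
Posterior ∝ prior × likelihood. Numerator for III: 0.34·0.025497 = 0.00866897.
Normalizing constant: 0.35·0.0271234 + 0.31·0.123141 + 0.34·0.025497 = 0.0563357.
P(III | observation) = 0.00866897 / 0.0563357 = 0.153881.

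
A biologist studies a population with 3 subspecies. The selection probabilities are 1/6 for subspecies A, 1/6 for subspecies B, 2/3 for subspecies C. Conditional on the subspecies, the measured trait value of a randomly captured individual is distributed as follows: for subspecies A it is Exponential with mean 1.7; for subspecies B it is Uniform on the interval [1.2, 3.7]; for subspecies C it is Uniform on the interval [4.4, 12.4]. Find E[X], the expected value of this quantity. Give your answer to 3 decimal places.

Component means — A: 1.7; B: 2.45; C: 8.4.
E[X] = 0.166667·1.7 + 0.166667·2.45 + 0.666667·8.4 = 6.29167.

6.292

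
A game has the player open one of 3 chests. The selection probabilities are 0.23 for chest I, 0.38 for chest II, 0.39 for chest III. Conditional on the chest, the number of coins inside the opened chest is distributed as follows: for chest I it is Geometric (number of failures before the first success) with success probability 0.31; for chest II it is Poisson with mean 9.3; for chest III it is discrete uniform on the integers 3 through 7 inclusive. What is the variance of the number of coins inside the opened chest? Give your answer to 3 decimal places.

Per component, I: μ=2.22581, E[X²]=12.1342; II: μ=9.3, E[X²]=95.79; III: μ=5, E[X²]=27.
E[X] = 0.23·2.22581 + 0.38·9.3 + 0.39·5 = 5.99594.
E[X²] = 0.23·12.1342 + 0.38·95.79 + 0.39·27 = 49.7211.
Var(X) = E[X²] − (E[X])² = 49.7211 − 35.9512 = 13.7698.

13.770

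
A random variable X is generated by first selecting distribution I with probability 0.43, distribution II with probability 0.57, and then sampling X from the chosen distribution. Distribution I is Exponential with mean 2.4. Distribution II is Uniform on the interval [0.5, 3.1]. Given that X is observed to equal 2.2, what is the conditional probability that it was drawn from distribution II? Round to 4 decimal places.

Likelihoods f(2.2 | ·): I: 0.166604; II: 0.384615.
Posterior ∝ prior × likelihood. Numerator for II: 0.57·0.384615 = 0.219231.
Normalizing constant: 0.43·0.166604 + 0.57·0.384615 = 0.29087.
P(II | observation) = 0.219231 / 0.29087 = 0.753706.

0.7537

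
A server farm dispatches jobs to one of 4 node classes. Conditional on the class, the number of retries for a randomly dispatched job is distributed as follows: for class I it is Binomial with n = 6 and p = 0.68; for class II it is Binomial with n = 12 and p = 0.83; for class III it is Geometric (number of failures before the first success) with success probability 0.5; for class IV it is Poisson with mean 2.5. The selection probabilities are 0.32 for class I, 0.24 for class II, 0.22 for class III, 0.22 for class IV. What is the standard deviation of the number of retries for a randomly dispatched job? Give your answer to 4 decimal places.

Per component, I: μ=4.08, E[X²]=17.952; II: μ=9.96, E[X²]=100.895; III: μ=1, E[X²]=3; IV: μ=2.5, E[X²]=8.75.
E[X] = 0.32·4.08 + 0.24·9.96 + 0.22·1 + 0.22·2.5 = 4.466.
E[X²] = 0.32·17.952 + 0.24·100.895 + 0.22·3 + 0.22·8.75 = 32.5444.
Var(X) = E[X²] − (E[X])² = 32.5444 − 19.9452 = 12.5992.
SD(X) = √12.5992 = 3.54954.

3.5495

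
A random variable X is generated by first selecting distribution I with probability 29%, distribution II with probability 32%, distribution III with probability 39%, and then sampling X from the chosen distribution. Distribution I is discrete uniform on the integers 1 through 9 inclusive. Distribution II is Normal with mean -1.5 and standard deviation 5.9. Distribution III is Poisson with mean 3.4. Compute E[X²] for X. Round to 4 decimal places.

26.8769

For each component E[X²] = Var + (mean)², giving I: 31.6667; II: 37.06; III: 14.96.
Overall E[X²] = 0.29·31.6667 + 0.32·37.06 + 0.39·14.96 = 26.8769.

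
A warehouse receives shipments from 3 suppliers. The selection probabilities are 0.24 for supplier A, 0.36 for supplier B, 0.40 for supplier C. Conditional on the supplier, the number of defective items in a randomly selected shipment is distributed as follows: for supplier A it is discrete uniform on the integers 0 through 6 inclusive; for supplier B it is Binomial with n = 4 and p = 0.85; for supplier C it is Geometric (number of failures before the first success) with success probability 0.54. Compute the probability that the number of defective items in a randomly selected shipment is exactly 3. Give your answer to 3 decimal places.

Conditional on each supplier, P(X = 3): A: 0.142857; B: 0.368475; C: 0.0525614.
By total probability, P(X = 3) = 0.24·0.142857 + 0.36·0.368475 + 0.4·0.0525614 = 0.187961.

0.188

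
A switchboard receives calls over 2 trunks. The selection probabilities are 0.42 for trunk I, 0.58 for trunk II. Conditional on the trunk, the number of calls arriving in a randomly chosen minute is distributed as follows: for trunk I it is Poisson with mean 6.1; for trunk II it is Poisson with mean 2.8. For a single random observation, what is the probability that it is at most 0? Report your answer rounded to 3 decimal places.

Conditional on each trunk, P(X ≤ 0): I: 0.00224287; II: 0.0608101.
By total probability, P(X ≤ 0) = 0.42·0.00224287 + 0.58·0.0608101 = 0.0362118.

0.036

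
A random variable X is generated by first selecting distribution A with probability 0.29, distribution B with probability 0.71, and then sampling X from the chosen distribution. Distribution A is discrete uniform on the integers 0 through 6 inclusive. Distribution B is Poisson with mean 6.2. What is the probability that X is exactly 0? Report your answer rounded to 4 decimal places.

0.0429

Conditional on each component, P(X = 0): A: 0.142857; B: 0.00202943.
By total probability, P(X = 0) = 0.29·0.142857 + 0.71·0.00202943 = 0.0428695.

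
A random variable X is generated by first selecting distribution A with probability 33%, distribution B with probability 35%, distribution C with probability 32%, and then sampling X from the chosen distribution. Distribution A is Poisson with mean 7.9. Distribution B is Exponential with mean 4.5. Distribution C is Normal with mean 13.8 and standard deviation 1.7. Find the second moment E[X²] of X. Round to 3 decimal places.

For each component E[X²] = Var + (mean)², giving A: 70.31; B: 40.5; C: 193.33.
Overall E[X²] = 0.33·70.31 + 0.35·40.5 + 0.32·193.33 = 99.2429.

99.243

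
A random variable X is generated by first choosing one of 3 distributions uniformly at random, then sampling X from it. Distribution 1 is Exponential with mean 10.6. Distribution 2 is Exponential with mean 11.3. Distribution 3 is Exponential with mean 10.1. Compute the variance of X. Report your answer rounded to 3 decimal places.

Per component, 1: μ=10.6, E[X²]=224.72; 2: μ=11.3, E[X²]=255.38; 3: μ=10.1, E[X²]=204.02.
E[X] = 0.333333·10.6 + 0.333333·11.3 + 0.333333·10.1 = 10.6667.
E[X²] = 0.333333·224.72 + 0.333333·255.38 + 0.333333·204.02 = 228.04.
Var(X) = E[X²] − (E[X])² = 228.04 − 113.778 = 114.262.

114.262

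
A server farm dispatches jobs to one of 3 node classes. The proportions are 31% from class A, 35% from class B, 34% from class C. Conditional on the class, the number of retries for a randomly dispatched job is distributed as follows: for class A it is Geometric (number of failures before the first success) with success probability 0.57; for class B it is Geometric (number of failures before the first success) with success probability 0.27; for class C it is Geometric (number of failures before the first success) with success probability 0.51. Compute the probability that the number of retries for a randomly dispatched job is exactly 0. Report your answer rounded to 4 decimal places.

0.4446

Conditional on each class, P(X = 0): A: 0.57; B: 0.27; C: 0.51.
By total probability, P(X = 0) = 0.31·0.57 + 0.35·0.27 + 0.34·0.51 = 0.4446.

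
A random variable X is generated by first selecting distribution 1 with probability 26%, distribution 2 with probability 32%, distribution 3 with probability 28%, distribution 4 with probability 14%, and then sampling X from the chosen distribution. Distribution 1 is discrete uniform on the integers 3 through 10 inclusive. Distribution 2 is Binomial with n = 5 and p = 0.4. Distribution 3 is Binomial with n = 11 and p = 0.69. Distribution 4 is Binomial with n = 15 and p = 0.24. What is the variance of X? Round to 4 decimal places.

8.4069

Per component, 1: μ=6.5, E[X²]=47.5; 2: μ=2, E[X²]=5.2; 3: μ=7.59, E[X²]=59.961; 4: μ=3.6, E[X²]=15.696.
E[X] = 0.26·6.5 + 0.32·2 + 0.28·7.59 + 0.14·3.6 = 4.9592.
E[X²] = 0.26·47.5 + 0.32·5.2 + 0.28·59.961 + 0.14·15.696 = 33.0005.
Var(X) = E[X²] − (E[X])² = 33.0005 − 24.5937 = 8.40686.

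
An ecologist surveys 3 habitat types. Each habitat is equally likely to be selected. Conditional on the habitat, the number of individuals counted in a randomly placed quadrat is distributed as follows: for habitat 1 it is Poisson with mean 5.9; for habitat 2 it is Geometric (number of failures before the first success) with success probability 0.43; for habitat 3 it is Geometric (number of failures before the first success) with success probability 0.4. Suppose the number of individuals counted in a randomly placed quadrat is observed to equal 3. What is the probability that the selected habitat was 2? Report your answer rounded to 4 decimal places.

0.3065

Likelihoods P(X=3 | ·): 1: 0.0937707; 2: 0.079633; 3: 0.0864.
Posterior ∝ prior × likelihood. Numerator for 2: 0.333333·0.079633 = 0.0265443.
Normalizing constant: 0.333333·0.0937707 + 0.333333·0.079633 + 0.333333·0.0864 = 0.0866012.
P(2 | observation) = 0.0265443 / 0.0866012 = 0.306512.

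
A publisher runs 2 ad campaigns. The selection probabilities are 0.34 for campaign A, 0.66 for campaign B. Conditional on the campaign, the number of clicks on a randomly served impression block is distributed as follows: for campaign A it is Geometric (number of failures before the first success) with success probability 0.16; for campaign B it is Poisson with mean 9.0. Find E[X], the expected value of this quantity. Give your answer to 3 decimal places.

7.725

Component means — A: 5.25; B: 9.
E[X] = 0.34·5.25 + 0.66·9 = 7.725.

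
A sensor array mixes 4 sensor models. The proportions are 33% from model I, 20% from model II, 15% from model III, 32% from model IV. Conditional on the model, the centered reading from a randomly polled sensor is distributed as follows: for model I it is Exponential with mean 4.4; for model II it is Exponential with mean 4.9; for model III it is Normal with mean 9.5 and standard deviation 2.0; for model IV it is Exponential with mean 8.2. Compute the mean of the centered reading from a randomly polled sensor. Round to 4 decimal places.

6.4810

Component means — I: 4.4; II: 4.9; III: 9.5; IV: 8.2.
E[X] = 0.33·4.4 + 0.2·4.9 + 0.15·9.5 + 0.32·8.2 = 6.481.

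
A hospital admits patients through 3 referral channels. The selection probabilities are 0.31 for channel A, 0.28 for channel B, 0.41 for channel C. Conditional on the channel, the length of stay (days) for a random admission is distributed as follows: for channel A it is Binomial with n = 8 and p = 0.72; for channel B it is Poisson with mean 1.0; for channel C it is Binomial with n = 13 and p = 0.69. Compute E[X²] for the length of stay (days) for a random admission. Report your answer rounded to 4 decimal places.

For each component E[X²] = Var + (mean)², giving A: 34.7904; B: 2; C: 83.2416.
Overall E[X²] = 0.31·34.7904 + 0.28·2 + 0.41·83.2416 = 45.4741.

45.4741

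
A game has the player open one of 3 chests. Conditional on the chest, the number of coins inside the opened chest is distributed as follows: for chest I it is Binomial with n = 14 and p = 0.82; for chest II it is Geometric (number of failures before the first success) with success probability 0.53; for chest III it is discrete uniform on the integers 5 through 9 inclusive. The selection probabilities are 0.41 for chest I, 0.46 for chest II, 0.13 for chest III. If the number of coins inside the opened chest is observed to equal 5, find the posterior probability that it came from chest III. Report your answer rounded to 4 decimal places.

0.8214

Likelihoods P(X=5 | ·): I: 0.000147226; II: 0.0121553; III: 0.2.
Posterior ∝ prior × likelihood. Numerator for III: 0.13·0.2 = 0.026.
Normalizing constant: 0.41·0.000147226 + 0.46·0.0121553 + 0.13·0.2 = 0.0316518.
P(III | observation) = 0.026 / 0.0316518 = 0.821438.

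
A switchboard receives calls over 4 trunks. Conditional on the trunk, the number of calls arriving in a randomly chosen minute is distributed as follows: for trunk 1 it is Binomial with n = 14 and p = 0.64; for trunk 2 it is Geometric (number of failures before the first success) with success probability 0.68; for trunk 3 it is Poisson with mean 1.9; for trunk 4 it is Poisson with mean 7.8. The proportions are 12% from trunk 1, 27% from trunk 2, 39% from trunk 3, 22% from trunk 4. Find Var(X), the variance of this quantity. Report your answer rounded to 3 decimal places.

Per component, 1: μ=8.96, E[X²]=83.5072; 2: μ=0.470588, E[X²]=0.913495; 3: μ=1.9, E[X²]=5.51; 4: μ=7.8, E[X²]=68.64.
E[X] = 0.12·8.96 + 0.27·0.470588 + 0.39·1.9 + 0.22·7.8 = 3.65926.
E[X²] = 0.12·83.5072 + 0.27·0.913495 + 0.39·5.51 + 0.22·68.64 = 27.5172.
Var(X) = E[X²] − (E[X])² = 27.5172 − 13.3902 = 14.127.

14.127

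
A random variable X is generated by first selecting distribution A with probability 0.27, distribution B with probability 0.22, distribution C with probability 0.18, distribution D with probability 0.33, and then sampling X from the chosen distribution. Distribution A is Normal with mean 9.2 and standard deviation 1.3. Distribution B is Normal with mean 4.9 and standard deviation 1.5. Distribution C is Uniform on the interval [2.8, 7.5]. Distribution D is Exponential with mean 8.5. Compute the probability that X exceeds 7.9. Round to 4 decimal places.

Conditional on each component, P(X > 7.9): A: 0.841345; B: 0.0227501; C: 0; D: 0.394786.
By total probability, P(X > 7.9) = 0.27·0.841345 + 0.22·0.0227501 + 0.18·0 + 0.33·0.394786 = 0.362447.

0.3624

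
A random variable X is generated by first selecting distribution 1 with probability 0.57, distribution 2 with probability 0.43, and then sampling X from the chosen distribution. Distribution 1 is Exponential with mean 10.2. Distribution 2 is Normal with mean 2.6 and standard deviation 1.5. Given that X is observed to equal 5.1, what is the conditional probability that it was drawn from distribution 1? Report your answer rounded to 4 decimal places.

0.5431

Likelihoods f(5.1 | ·): 1: 0.0594638; 2: 0.0663181.
Posterior ∝ prior × likelihood. Numerator for 1: 0.57·0.0594638 = 0.0338944.
Normalizing constant: 0.57·0.0594638 + 0.43·0.0663181 = 0.0624111.
P(1 | observation) = 0.0338944 / 0.0624111 = 0.543082.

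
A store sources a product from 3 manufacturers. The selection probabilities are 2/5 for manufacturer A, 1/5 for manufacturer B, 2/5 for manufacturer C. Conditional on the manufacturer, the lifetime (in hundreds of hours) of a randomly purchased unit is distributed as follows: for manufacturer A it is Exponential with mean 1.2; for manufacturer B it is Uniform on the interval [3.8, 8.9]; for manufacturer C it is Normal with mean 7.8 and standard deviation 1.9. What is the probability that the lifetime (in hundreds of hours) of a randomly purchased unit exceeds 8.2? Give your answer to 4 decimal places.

Conditional on each manufacturer, P(X > 8.2): A: 0.00107726; B: 0.137255; C: 0.416628.
By total probability, P(X > 8.2) = 0.4·0.00107726 + 0.2·0.137255 + 0.4·0.416628 = 0.194533.

0.1945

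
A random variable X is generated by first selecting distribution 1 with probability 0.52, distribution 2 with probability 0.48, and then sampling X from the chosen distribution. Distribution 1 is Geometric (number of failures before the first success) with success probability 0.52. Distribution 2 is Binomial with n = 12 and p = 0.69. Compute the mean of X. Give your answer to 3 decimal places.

Component means — 1: 0.923077; 2: 8.28.
E[X] = 0.52·0.923077 + 0.48·8.28 = 4.4544.

4.454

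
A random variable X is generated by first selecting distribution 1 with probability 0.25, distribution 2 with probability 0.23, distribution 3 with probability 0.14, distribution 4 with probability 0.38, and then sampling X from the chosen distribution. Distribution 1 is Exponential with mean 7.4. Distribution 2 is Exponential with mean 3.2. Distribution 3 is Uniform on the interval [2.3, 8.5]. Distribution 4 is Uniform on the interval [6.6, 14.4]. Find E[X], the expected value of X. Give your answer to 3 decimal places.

7.332

Component means — 1: 7.4; 2: 3.2; 3: 5.4; 4: 10.5.
E[X] = 0.25·7.4 + 0.23·3.2 + 0.14·5.4 + 0.38·10.5 = 7.332.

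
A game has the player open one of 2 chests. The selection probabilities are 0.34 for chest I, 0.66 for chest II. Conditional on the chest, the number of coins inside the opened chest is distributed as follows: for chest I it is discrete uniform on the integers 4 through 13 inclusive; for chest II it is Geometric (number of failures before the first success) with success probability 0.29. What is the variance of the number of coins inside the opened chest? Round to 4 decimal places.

16.5952

Per component, I: μ=8.5, E[X²]=80.5; II: μ=2.44828, E[X²]=14.4364.
E[X] = 0.34·8.5 + 0.66·2.44828 = 4.50586.
E[X²] = 0.34·80.5 + 0.66·14.4364 = 36.898.
Var(X) = E[X²] − (E[X])² = 36.898 − 20.3028 = 16.5952.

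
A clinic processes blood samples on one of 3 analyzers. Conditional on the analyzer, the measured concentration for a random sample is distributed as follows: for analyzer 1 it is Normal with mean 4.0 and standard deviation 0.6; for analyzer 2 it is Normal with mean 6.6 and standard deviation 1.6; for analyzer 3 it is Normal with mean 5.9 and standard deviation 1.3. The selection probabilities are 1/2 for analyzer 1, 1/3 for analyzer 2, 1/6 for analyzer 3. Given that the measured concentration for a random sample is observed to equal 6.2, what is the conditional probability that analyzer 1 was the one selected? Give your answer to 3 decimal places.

0.003

Likelihoods f(6.2 | ·): 1: 0.000800451; 2: 0.241668; 3: 0.298815.
Posterior ∝ prior × likelihood. Numerator for 1: 0.5·0.000800451 = 0.000400226.
Normalizing constant: 0.5·0.000800451 + 0.333333·0.241668 + 0.166667·0.298815 = 0.130759.
P(1 | observation) = 0.000400226 / 0.130759 = 0.0030608.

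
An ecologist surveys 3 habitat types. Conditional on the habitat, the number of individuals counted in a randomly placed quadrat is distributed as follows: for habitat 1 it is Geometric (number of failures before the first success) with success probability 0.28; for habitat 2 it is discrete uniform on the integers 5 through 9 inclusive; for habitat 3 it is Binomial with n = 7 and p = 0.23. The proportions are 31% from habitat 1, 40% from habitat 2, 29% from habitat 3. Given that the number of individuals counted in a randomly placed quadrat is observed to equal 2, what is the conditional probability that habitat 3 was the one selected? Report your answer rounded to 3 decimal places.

Likelihoods P(X=2 | ·): 1: 0.145152; 2: 0; 3: 0.300697.
Posterior ∝ prior × likelihood. Numerator for 3: 0.29·0.300697 = 0.087202.
Normalizing constant: 0.31·0.145152 + 0.4·0 + 0.29·0.300697 = 0.132199.
P(3 | observation) = 0.087202 / 0.132199 = 0.659626.

0.660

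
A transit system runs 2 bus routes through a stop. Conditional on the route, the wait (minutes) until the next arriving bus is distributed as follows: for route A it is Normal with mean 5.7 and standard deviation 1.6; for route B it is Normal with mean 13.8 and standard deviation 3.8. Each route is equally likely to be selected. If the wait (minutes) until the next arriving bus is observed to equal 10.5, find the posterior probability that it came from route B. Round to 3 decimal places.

0.963

Likelihoods f(10.5 | ·): A: 0.00276991; B: 0.0720052.
Posterior ∝ prior × likelihood. Numerator for B: 0.5·0.0720052 = 0.0360026.
Normalizing constant: 0.5·0.00276991 + 0.5·0.0720052 = 0.0373875.
P(B | observation) = 0.0360026 / 0.0373875 = 0.962957.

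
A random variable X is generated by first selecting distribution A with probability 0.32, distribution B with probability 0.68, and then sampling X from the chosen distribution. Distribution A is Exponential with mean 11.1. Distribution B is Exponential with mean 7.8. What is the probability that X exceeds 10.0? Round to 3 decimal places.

0.319

Conditional on each component, P(X > 10.0): A: 0.406204; B: 0.277468.
By total probability, P(X > 10.0) = 0.32·0.406204 + 0.68·0.277468 = 0.318663.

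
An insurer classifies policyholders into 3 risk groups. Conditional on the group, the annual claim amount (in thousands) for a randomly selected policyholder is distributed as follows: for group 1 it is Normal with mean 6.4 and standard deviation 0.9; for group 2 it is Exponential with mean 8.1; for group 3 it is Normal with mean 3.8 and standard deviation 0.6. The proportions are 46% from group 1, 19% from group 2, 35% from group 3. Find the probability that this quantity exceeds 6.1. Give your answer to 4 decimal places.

0.3796

Conditional on each group, P(X > 6.1): 1: 0.630559; 2: 0.470911; 3: 6.32092e-05.
By total probability, P(X > 6.1) = 0.46·0.630559 + 0.19·0.470911 + 0.35·6.32092e-05 = 0.379552.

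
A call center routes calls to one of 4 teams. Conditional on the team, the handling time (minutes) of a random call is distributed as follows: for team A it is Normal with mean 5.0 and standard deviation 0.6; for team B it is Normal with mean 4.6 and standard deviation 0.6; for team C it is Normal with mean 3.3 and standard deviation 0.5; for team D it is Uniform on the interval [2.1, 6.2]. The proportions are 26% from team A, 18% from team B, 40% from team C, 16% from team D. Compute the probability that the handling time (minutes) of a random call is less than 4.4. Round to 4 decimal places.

0.5919

Conditional on each team, P(X < 4.4): A: 0.158655; B: 0.369441; C: 0.986097; D: 0.560976.
By total probability, P(X < 4.4) = 0.26·0.158655 + 0.18·0.369441 + 0.4·0.986097 + 0.16·0.560976 = 0.591945.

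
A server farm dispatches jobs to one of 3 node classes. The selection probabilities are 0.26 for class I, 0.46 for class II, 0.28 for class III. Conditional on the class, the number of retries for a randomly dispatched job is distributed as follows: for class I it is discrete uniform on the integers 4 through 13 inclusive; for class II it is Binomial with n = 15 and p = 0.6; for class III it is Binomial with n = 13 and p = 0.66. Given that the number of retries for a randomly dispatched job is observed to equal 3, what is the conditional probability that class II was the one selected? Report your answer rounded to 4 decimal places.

Likelihoods P(X=3 | ·): I: 0; II: 0.00164886; III: 0.00169741.
Posterior ∝ prior × likelihood. Numerator for II: 0.46·0.00164886 = 0.000758478.
Normalizing constant: 0.26·0 + 0.46·0.00164886 + 0.28·0.00169741 = 0.00123375.
P(II | observation) = 0.000758478 / 0.00123375 = 0.614773.

0.6148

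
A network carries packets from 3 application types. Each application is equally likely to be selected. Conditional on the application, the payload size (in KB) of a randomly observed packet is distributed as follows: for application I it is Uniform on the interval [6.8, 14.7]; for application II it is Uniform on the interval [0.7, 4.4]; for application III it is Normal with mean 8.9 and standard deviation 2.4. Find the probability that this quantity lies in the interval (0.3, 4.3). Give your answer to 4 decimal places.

0.3335

Conditional on each application, P(0.3 < X < 4.3): I: 0; II: 0.972973; III: 0.0274705.
By total probability, P(0.3 < X < 4.3) = 0.333333·0 + 0.333333·0.972973 + 0.333333·0.0274705 = 0.333481.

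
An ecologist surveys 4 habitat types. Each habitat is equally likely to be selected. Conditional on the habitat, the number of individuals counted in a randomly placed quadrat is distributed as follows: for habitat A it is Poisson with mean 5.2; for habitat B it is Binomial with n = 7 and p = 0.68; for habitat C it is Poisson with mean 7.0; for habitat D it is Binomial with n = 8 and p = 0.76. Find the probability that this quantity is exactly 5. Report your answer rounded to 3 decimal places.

0.203

Conditional on each habitat, P(X = 5): A: 0.174785; B: 0.312654; C: 0.127717; D: 0.196286.
By total probability, P(X = 5) = 0.25·0.174785 + 0.25·0.312654 + 0.25·0.127717 + 0.25·0.196286 = 0.20286.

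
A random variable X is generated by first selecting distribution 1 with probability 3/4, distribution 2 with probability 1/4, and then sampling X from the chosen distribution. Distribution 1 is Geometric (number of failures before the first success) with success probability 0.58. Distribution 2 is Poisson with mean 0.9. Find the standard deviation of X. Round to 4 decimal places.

1.0804

Per component, 1: μ=0.724138, E[X²]=1.77289; 2: μ=0.9, E[X²]=1.71.
E[X] = 0.75·0.724138 + 0.25·0.9 = 0.768103.
E[X²] = 0.75·1.77289 + 0.25·1.71 = 1.75717.
Var(X) = E[X²] − (E[X])² = 1.75717 − 0.589983 = 1.16718.
SD(X) = √1.16718 = 1.08036.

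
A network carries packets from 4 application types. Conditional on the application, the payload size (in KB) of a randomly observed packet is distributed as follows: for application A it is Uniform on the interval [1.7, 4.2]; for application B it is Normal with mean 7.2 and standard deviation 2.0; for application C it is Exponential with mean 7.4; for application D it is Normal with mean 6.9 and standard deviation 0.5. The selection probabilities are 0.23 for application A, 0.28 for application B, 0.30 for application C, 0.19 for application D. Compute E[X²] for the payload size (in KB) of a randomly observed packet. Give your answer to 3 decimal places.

59.706

For each component E[X²] = Var + (mean)², giving A: 9.22333; B: 55.84; C: 109.52; D: 47.86.
Overall E[X²] = 0.23·9.22333 + 0.28·55.84 + 0.3·109.52 + 0.19·47.86 = 59.706.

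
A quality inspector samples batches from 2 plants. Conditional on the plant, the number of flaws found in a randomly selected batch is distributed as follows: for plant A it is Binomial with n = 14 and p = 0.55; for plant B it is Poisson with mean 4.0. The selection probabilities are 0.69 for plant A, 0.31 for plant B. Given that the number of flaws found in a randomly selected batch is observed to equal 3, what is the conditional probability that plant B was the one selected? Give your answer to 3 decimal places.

0.904

Likelihoods P(X=3 | ·): A: 0.00927955; B: 0.195367.
Posterior ∝ prior × likelihood. Numerator for B: 0.31·0.195367 = 0.0605637.
Normalizing constant: 0.69·0.00927955 + 0.31·0.195367 = 0.0669666.
P(B | observation) = 0.0605637 / 0.0669666 = 0.904387.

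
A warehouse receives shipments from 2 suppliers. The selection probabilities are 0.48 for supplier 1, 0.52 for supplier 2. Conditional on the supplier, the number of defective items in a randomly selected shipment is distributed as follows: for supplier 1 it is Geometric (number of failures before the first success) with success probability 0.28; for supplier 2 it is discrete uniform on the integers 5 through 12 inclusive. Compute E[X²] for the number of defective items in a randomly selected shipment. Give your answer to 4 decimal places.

47.8820

For each component E[X²] = Var + (mean)², giving 1: 15.7959; 2: 77.5.
Overall E[X²] = 0.48·15.7959 + 0.52·77.5 = 47.882.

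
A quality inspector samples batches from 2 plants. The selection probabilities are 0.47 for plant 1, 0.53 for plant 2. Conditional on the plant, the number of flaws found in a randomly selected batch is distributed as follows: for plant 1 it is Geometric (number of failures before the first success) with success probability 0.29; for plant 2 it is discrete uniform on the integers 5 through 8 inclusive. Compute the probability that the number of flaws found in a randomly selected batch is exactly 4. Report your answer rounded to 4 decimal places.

Conditional on each plant, P(X = 4): 1: 0.0736939; 2: 0.
By total probability, P(X = 4) = 0.47·0.0736939 + 0.53·0 = 0.0346361.

0.0346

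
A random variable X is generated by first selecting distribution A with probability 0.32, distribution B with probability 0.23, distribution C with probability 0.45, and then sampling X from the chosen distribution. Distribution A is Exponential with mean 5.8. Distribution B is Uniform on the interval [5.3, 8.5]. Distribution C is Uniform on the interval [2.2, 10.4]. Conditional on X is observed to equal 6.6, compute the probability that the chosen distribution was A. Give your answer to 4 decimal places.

0.1224

Likelihoods f(6.6 | ·): A: 0.0552554; B: 0.3125; C: 0.121951.
Posterior ∝ prior × likelihood. Numerator for A: 0.32·0.0552554 = 0.0176817.
Normalizing constant: 0.32·0.0552554 + 0.23·0.3125 + 0.45·0.121951 = 0.144435.
P(A | observation) = 0.0176817 / 0.144435 = 0.12242.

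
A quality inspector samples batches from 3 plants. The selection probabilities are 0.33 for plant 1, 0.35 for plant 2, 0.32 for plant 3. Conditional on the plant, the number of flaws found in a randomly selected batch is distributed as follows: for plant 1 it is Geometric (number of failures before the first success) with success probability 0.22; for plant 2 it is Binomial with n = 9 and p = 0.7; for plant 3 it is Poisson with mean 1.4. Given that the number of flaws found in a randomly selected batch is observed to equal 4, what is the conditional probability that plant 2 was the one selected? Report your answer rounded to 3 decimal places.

0.394

Likelihoods P(X=4 | ·): 1: 0.0814331; 2: 0.0735138; 3: 0.039472.
Posterior ∝ prior × likelihood. Numerator for 2: 0.35·0.0735138 = 0.0257298.
Normalizing constant: 0.33·0.0814331 + 0.35·0.0735138 + 0.32·0.039472 = 0.0652338.
P(2 | observation) = 0.0257298 / 0.0652338 = 0.394425.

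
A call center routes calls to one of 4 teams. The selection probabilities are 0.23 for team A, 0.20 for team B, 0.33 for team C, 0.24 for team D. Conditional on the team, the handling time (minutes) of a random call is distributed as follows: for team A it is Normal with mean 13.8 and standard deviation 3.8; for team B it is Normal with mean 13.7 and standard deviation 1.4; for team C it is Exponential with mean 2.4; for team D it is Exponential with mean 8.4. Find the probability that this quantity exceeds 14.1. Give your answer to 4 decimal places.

Conditional on each team, P(X > 14.1): A: 0.468537; B: 0.387548; C: 0.00280879; D: 0.18664.
By total probability, P(X > 14.1) = 0.23·0.468537 + 0.2·0.387548 + 0.33·0.00280879 + 0.24·0.18664 = 0.230994.

0.2310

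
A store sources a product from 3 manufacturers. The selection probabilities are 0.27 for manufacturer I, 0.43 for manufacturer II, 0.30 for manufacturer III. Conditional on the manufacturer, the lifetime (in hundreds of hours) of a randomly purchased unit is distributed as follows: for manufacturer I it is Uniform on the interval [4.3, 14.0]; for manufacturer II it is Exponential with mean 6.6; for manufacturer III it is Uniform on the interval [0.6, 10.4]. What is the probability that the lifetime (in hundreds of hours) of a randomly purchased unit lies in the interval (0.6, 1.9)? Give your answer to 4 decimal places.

0.1100

Conditional on each manufacturer, P(0.6 < X < 1.9): I: 0; II: 0.163248; III: 0.132653.
By total probability, P(0.6 < X < 1.9) = 0.27·0 + 0.43·0.163248 + 0.3·0.132653 = 0.109993.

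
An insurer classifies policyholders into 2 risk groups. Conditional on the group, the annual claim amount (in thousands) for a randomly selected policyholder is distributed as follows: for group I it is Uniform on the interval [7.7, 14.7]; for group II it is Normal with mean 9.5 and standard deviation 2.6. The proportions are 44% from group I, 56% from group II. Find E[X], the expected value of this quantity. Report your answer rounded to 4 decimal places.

10.2480

Component means — I: 11.2; II: 9.5.
E[X] = 0.44·11.2 + 0.56·9.5 = 10.248.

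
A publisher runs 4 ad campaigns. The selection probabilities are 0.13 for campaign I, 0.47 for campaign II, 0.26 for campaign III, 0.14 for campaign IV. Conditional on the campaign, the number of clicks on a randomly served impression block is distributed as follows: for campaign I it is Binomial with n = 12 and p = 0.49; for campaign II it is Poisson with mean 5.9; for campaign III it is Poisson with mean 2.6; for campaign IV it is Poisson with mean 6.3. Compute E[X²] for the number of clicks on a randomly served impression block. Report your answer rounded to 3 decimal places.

For each component E[X²] = Var + (mean)², giving I: 37.5732; II: 40.71; III: 9.36; IV: 45.99.
Overall E[X²] = 0.13·37.5732 + 0.47·40.71 + 0.26·9.36 + 0.14·45.99 = 32.8904.

32.890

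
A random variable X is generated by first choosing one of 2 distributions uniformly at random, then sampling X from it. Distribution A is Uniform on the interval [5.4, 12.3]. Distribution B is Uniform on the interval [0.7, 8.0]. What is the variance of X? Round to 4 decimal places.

9.2667

Per component, A: μ=8.85, E[X²]=82.29; B: μ=4.35, E[X²]=23.3633.
E[X] = 0.5·8.85 + 0.5·4.35 = 6.6.
E[X²] = 0.5·82.29 + 0.5·23.3633 = 52.8267.
Var(X) = E[X²] − (E[X])² = 52.8267 − 43.56 = 9.26667.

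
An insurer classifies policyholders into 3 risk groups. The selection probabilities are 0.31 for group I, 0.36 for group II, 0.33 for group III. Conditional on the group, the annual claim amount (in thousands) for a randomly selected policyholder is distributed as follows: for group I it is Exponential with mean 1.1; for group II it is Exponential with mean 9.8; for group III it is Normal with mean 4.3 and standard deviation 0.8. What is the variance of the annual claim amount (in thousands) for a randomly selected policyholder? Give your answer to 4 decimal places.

48.2490

Per component, I: μ=1.1, E[X²]=2.42; II: μ=9.8, E[X²]=192.08; III: μ=4.3, E[X²]=19.13.
E[X] = 0.31·1.1 + 0.36·9.8 + 0.33·4.3 = 5.288.
E[X²] = 0.31·2.42 + 0.36·192.08 + 0.33·19.13 = 76.2119.
Var(X) = E[X²] − (E[X])² = 76.2119 − 27.9629 = 48.249.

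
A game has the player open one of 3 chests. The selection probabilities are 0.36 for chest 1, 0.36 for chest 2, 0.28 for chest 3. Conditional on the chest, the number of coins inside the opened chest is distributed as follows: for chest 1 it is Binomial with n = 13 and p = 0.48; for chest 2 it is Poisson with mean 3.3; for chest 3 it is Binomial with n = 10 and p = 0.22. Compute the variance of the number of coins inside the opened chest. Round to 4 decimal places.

Per component, 1: μ=6.24, E[X²]=42.1824; 2: μ=3.3, E[X²]=14.19; 3: μ=2.2, E[X²]=6.556.
E[X] = 0.36·6.24 + 0.36·3.3 + 0.28·2.2 = 4.0504.
E[X²] = 0.36·42.1824 + 0.36·14.19 + 0.28·6.556 = 22.1297.
Var(X) = E[X²] − (E[X])² = 22.1297 − 16.4057 = 5.724.

5.7240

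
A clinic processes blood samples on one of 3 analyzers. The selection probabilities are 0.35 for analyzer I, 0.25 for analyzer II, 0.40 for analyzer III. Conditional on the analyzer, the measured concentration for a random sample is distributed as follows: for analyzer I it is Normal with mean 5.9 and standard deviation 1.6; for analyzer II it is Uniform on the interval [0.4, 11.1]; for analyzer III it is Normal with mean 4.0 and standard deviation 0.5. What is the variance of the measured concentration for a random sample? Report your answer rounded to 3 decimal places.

Per component, I: μ=5.9, E[X²]=37.37; II: μ=5.75, E[X²]=42.6033; III: μ=4, E[X²]=16.25.
E[X] = 0.35·5.9 + 0.25·5.75 + 0.4·4 = 5.1025.
E[X²] = 0.35·37.37 + 0.25·42.6033 + 0.4·16.25 = 30.2303.
Var(X) = E[X²] − (E[X])² = 30.2303 − 26.0355 = 4.19483.

4.195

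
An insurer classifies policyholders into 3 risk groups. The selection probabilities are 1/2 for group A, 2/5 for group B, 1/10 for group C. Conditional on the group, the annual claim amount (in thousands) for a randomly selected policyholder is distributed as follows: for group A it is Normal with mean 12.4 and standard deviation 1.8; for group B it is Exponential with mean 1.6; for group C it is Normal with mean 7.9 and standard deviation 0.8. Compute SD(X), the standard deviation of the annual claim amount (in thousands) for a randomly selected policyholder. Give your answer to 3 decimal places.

Per component, A: μ=12.4, E[X²]=157; B: μ=1.6, E[X²]=5.12; C: μ=7.9, E[X²]=63.05.
E[X] = 0.5·12.4 + 0.4·1.6 + 0.1·7.9 = 7.63.
E[X²] = 0.5·157 + 0.4·5.12 + 0.1·63.05 = 86.853.
Var(X) = E[X²] − (E[X])² = 86.853 − 58.2169 = 28.6361.
SD(X) = √28.6361 = 5.35127.

5.351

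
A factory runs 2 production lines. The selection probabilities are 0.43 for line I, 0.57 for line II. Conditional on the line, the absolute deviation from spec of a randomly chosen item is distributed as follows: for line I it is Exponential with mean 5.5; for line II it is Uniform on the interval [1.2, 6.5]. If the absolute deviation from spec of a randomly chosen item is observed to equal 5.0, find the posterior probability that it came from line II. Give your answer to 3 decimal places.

Likelihoods f(5.0 | ·): I: 0.0732528; II: 0.188679.
Posterior ∝ prior × likelihood. Numerator for II: 0.57·0.188679 = 0.107547.
Normalizing constant: 0.43·0.0732528 + 0.57·0.188679 = 0.139046.
P(II | observation) = 0.107547 / 0.139046 = 0.773465.

0.773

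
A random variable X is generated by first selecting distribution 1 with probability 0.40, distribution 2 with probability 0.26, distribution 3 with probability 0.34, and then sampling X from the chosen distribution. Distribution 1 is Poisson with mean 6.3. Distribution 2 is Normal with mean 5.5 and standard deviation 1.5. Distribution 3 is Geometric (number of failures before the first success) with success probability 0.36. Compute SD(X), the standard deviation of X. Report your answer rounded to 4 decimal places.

2.9760

Per component, 1: μ=6.3, E[X²]=45.99; 2: μ=5.5, E[X²]=32.5; 3: μ=1.77778, E[X²]=8.09877.
E[X] = 0.4·6.3 + 0.26·5.5 + 0.34·1.77778 = 4.55444.
E[X²] = 0.4·45.99 + 0.26·32.5 + 0.34·8.09877 = 29.5996.
Var(X) = E[X²] − (E[X])² = 29.5996 − 20.743 = 8.85662.
SD(X) = √8.85662 = 2.97601.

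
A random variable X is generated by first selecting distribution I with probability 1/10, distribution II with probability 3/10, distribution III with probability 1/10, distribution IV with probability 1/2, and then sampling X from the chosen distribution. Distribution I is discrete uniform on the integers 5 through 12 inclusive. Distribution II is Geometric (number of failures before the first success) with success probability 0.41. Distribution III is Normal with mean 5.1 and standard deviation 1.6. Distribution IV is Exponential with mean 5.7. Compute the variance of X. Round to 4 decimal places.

Per component, I: μ=8.5, E[X²]=77.5; II: μ=1.43902, E[X²]=5.58061; III: μ=5.1, E[X²]=28.57; IV: μ=5.7, E[X²]=64.98.
E[X] = 0.1·8.5 + 0.3·1.43902 + 0.1·5.1 + 0.5·5.7 = 4.64171.
E[X²] = 0.1·77.5 + 0.3·5.58061 + 0.1·28.57 + 0.5·64.98 = 44.7712.
Var(X) = E[X²] − (E[X])² = 44.7712 − 21.5454 = 23.2257.

23.2257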